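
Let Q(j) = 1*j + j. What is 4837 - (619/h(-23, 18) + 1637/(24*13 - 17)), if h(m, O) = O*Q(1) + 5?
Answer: 58253793/12095 ≈ 4816.4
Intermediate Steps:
Q(j) = 2*j (Q(j) = j + j = 2*j)
h(m, O) = 5 + 2*O (h(m, O) = O*(2*1) + 5 = O*2 + 5 = 2*O + 5 = 5 + 2*O)
4837 - (619/h(-23, 18) + 1637/(24*13 - 17)) = 4837 - (619/(5 + 2*18) + 1637/(24*13 - 17)) = 4837 - (619/(5 + 36) + 1637/(312 - 17)) = 4837 - (619/41 + 1637/295) = 4837 - 1*249722/12095 = 4837 - 249722/12095 = 58253793/12095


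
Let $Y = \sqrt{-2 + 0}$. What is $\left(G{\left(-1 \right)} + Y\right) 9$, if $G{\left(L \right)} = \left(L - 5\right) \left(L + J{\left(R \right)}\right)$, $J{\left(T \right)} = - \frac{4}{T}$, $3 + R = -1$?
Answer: $9 i \sqrt{2} \approx 12.728 i$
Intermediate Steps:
$R = -4$ ($R = -3 - 1 = -4$)
$G{\left(L \right)} = \left(1 + L\right) \left(-5 + L\right)$ ($G{\left(L \right)} = \left(L - 5\right) \left(L - \frac{4}{-4}\right) = \left(-5 + L\right) \left(L - -1\right) = \left(-5 + L\right) \left(L + 1\right) = \left(-5 + L\right) \left(1 + L\right) = \left(1 + L\right) \left(-5 + L\right)$)
$Y = i \sqrt{2}$ ($Y = \sqrt{-2} = i \sqrt{2} \approx 1.4142 i$)
$\left(G{\left(-1 \right)} + Y\right) 9 = \left(\left(-5 + \left(-1\right)^{2} - -4\right) + i \sqrt{2}\right) 9 = \left(\left(-5 + 1 + 4\right) + i \sqrt{2}\right) 9 = \left(0 + i \sqrt{2}\right) 9 = i \sqrt{2} \cdot 9 = 9 i \sqrt{2}$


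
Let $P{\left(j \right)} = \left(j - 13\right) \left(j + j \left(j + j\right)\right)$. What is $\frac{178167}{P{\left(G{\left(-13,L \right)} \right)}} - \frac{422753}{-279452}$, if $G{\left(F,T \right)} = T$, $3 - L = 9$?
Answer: $- \frac{2067447}{14708} \approx -140.57$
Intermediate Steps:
$L = -6$ ($L = 3 - 9 = -6$)
$P{\left(j \right)} = \left(-13 + j\right) \left(j + 2 j^{2}\right)$ ($P{\left(j \right)} = \left(-13 + j\right) \left(j + j 2 j\right) = \left(-13 + j\right) \left(j + 2 j^{2}\right)$)
$\frac{178167}{P{\left(G{\left(-13,L \right)} \right)}} - \frac{422753}{-279452} = \frac{178167}{\left(-6\right) \left(-13 - -150 + 2 \left(-6\right)^{2}\right)} - \frac{422753}{-279452} = \frac{178167}{\left(-6\right) \left(-13 + 150 + 2 \cdot 36\right)} - - \frac{422753}{279452} = \frac{178167}{\left(-6\right) \left(-13 + 150 + 72\right)} + \frac{422753}{279452} = \frac{178167}{\left(-6\right) 209} + \frac{422753}{279452} = \frac{178167}{-1254} + \frac{422753}{279452} = 178167 \left(- \frac{1}{1254}\right) + \frac{422753}{279452} = - \frac{5399}{38} + \frac{422753}{279452} = - \frac{2067447}{14708}$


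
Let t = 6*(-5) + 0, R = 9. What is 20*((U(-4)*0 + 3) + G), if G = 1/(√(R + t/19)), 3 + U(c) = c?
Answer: 60 + 20*√2679/141 ≈ 67.342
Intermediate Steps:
U(c) = -3 + c
t = -30 (t = -30 + 0 = -30)
G = √2679/141 (G = 1/(√(9 - 30/19)) = 1/(√(141/19)) = 1/(√2679/19) = √2679/141 ≈ 0.36709)
20*((U(-4)*0 + 3) + G) = 20*(((-3 - 4)*0 + 3) + √2679/141) = 20*((-7*0 + 3) + √2679/141) = 20*((0 + 3) + √2679/141) = 20*(3 + √2679/141) = 60 + 20*√2679/141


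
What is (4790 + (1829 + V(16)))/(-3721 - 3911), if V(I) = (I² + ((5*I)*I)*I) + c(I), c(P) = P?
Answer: -27371/7632 ≈ -3.5863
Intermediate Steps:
V(I) = I + I² + 5*I³ (V(I) = (I² + ((5*I)*I)*I) + I = (I² + (5*I²)*I) + I = (I² + 5*I³) + I = I + I² + 5*I³)
(4790 + (1829 + V(16)))/(-3721 - 3911) = (4790 + (1829 + 16*(1 + 16 + 5*16²)))/(-3721 - 3911) = (4790 + (1829 + 16*(1 + 16 + 5*256)))/(-7632) = (4790 + (1829 + 16*(1 + 16 + 1280)))*(-1/7632) = (4790 + (1829 + 16*1297))*(-1/7632) = (4790 + (1829 + 20752))*(-1/7632) = (4790 + 22581)*(-1/7632) = 27371*(-1/7632) = -27371/7632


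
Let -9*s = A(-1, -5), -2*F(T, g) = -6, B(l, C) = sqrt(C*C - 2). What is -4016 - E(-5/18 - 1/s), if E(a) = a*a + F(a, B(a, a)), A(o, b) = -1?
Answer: -1330045/324 ≈ -4105.1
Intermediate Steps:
B(l, C) = sqrt(-2 + C**2) (B(l, C) = sqrt(C**2 - 2) = sqrt(-2 + C**2))
F(T, g) = 3 (F(T, g) = -1/2*(-6) = 3)
s = 1/9 (s = -1/9*(-1) = 1/9 ≈ 0.11111)
E(a) = 3 + a**2 (E(a) = a*a + 3 = a**2 + 3 = 3 + a**2)
-4016 - E(-5/18 - 1/s) = -4016 - (3 + (-5/18 - 1/1/9)**2) = -4016 - (3 + (-5*1/18 - 1*9)**2) = -4016 - (3 + (-5/18 - 9)**2) = -4016 - (3 + (-167/18)**2) = -4016 - (3 + 27889/324) = -4016 - 1*28861/324 = -4016 - 28861/324 = -1330045/324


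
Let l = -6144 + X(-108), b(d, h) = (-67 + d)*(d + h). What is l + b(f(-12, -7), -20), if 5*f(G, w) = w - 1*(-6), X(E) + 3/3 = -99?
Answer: -122164/25 ≈ -4886.6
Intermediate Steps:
X(E) = -100 (X(E) = -1 - 99 = -100)
f(G, w) = 6/5 + w/5 (f(G, w) = (w - 1*(-6))/5 = (w + 6)/5 = (6 + w)/5 = 6/5 + w/5)
l = -6244 (l = -6144 - 100 = -6244)
l + b(f(-12, -7), -20) = -6244 + ((6/5 + (⅕)*(-7))² - 67*(6/5 + (⅕)*(-7)) - 67*(-20) + (6/5 + (⅕)*(-7))*(-20)) = -6244 + ((6/5 - 7/5)² - 67*(6/5 - 7/5) + 1340 + (6/5 - 7/5)*(-20)) = -6244 + ((-⅕)² - 67*(-⅕) + 1340 - ⅕*(-20)) = -6244 + (1/25 + 67/5 + 1340 + 4) = -6244 + 33936/25 = -122164/25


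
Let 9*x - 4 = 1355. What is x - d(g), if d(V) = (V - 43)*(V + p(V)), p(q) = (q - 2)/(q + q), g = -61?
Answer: -374497/61 ≈ -6139.3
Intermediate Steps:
x = 151 (x = 4/9 + (1/9)*1355 = 4/9 + 1355/9 = 151)
p(q) = (-2 + q)/(2*q) (p(q) = (-2 + q)/((2*q)) = (-2 + q)*(1/(2*q)) = (-2 + q)/(2*q))
d(V) = (-43 + V)*(V + (-2 + V)/(2*V)) (d(V) = (V - 43)*(V + (-2 + V)/(2*V)) = (-43 + V)*(V + (-2 + V)/(2*V)))
x - d(g) = 151 - (-45/2 + (-61)**2 + 43/(-61) - 85/2*(-61)) = 151 - (-45/2 + 3721 + 43*(-1/61) + 5185/2) = 151 - (-45/2 + 3721 - 43/61 + 5185/2) = 151 - 1*383708/61 = 151 - 383708/61 = -374497/61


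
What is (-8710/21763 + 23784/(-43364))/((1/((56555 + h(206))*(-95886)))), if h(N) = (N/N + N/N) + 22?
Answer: 173470913213814936/33704669 ≈ 5.1468e+9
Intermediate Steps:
h(N) = 24 (h(N) = (1 + 1) + 22 = 2 + 22 = 24)
(-8710/21763 + 23784/(-43364))/((1/((56555 + h(206))*(-95886)))) = (-8710/21763 + 23784/(-43364))/((1/((56555 + 24)*(-95886)))) = (-8710*1/21763 + 23784*(-1/43364))/((-1/95886/56579)) = (-8710/21763 - 5946/10841)/(((1/56579)*(-1/95886))) = -223827908/(235932683*(-1/5425133994)) = -223827908/235932683*(-5425133994) = 173470913213814936/33704669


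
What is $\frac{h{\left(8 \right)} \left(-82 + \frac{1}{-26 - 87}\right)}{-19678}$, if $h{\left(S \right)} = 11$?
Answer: $\frac{101937}{2223614} \approx 0.045843$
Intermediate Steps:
$\frac{h{\left(8 \right)} \left(-82 + \frac{1}{-26 - 87}\right)}{-19678} = \frac{11 \left(-82 + \frac{1}{-26 - 87}\right)}{-19678} = 11 \left(-82 + \frac{1}{-113}\right) \left(- \frac{1}{19678}\right) = 11 \left(-82 - \frac{1}{113}\right) \left(- \frac{1}{19678}\right) = 11 \left(- \frac{9267}{113}\right) \left(- \frac{1}{19678}\right) = \left(- \frac{101937}{113}\right) \left(- \frac{1}{19678}\right) = \frac{101937}{2223614}$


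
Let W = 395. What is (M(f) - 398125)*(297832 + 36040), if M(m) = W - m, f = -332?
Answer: -132680065056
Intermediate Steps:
M(m) = 395 - m
(M(f) - 398125)*(297832 + 36040) = ((395 - 1*(-332)) - 398125)*(297832 + 36040) = ((395 + 332) - 398125)*333872 = (727 - 398125)*333872 = -397398*333872 = -132680065056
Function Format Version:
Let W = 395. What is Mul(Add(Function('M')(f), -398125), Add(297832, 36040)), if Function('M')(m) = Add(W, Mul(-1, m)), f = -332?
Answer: -132680065056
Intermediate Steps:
Function('M')(m) = Add(395, Mul(-1, m))
Mul(Add(Function('M')(f), -398125), Add(297832, 36040)) = Mul(Add(Add(395, Mul(-1, -332)), -398125), Add(297832, 36040)) = Mul(Add(Add(395, 332), -398125), 333872) = Mul(Add(727, -398125), 333872) = Mul(-397398, 333872) = -132680065056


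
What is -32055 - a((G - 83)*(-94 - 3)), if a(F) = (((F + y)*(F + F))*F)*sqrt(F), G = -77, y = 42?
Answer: -32055 - 29987401318400*sqrt(970) ≈ -9.3395e+14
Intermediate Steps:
a(F) = 2*F**(5/2)*(42 + F) (a(F) = (((F + 42)*(F + F))*F)*sqrt(F) = (((42 + F)*(2*F))*F)*sqrt(F) = ((2*F*(42 + F))*F)*sqrt(F) = (2*F**2*(42 + F))*sqrt(F) = 2*F**(5/2)*(42 + F))
-32055 - a((G - 83)*(-94 - 3)) = -32055 - 2*((-77 - 83)*(-94 - 3))**(5/2)*(42 + (-77 - 83)*(-94 - 3)) = -32055 - 2*(-160*(-97))**(5/2)*(42 - 160*(-97)) = -32055 - 2*15520**(5/2)*(42 + 15520) = -32055 - 2*963481600*sqrt(970)*15562 = -32055 - 29987401318400*sqrt(970)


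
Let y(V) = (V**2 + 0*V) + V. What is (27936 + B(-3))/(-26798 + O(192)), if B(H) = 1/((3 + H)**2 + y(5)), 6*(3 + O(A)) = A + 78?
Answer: -838081/802680 ≈ -1.0441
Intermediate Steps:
O(A) = 10 + A/6 (O(A) = -3 + (A + 78)/6 = -3 + (78 + A)/6 = -3 + (13 + A/6) = 10 + A/6)
y(V) = V + V**2 (y(V) = (V**2 + 0) + V = V**2 + V = V + V**2)
B(H) = 1/(30 + (3 + H)**2) (B(H) = 1/((3 + H)**2 + 5*(1 + 5)) = 1/((3 + H)**2 + 5*6) = 1/((3 + H)**2 + 30) = 1/(30 + (3 + H)**2))
(27936 + B(-3))/(-26798 + O(192)) = (27936 + 1/(30 + (3 - 3)**2))/(-26798 + (10 + (1/6)*192)) = (27936 + 1/(30 + 0**2))/(-26798 + (10 + 32)) = (27936 + 1/(30 + 0))/(-26798 + 42) = (27936 + 1/30)/(-26756) = (27936 + 1/30)*(-1/26756) = (838081/30)*(-1/26756) = -838081/802680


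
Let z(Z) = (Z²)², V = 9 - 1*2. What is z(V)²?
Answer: 5764801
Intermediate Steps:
V = 7 (V = 9 - 2 = 7)
z(Z) = Z⁴
z(V)² = (7⁴)² = 2401² = 5764801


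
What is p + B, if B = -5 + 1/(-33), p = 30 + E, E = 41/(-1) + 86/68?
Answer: -16567/1122 ≈ -14.766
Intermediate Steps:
E = -1351/34 (E = 41*(-1) + 86*(1/68) = -41 + 43/34 = -1351/34 ≈ -39.735)
p = -331/34 (p = 30 - 1351/34 = -331/34 ≈ -9.7353)
B = -166/33 (B = -5 - 1/33 = -166/33 ≈ -5.0303)
p + B = -331/34 - 166/33 = -16567/1122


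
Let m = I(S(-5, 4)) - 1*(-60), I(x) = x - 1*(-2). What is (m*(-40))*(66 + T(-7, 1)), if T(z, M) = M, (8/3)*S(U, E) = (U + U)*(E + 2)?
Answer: -105860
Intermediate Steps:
S(U, E) = 3*U*(2 + E)/4 (S(U, E) = 3*((U + U)*(E + 2))/8 = 3*((2*U)*(2 + E))/8 = 3*(2*U*(2 + E))/8 = 3*U*(2 + E)/4)
I(x) = 2 + x (I(x) = x + 2 = 2 + x)
m = 79/2 (m = (2 + (¾)*(-5)*(2 + 4)) - 1*(-60) = (2 + (¾)*(-5)*6) + 60 = (2 - 45/2) + 60 = -41/2 + 60 = 79/2 ≈ 39.500)
(m*(-40))*(66 + T(-7, 1)) = ((79/2)*(-40))*(66 + 1) = -1580*67 = -105860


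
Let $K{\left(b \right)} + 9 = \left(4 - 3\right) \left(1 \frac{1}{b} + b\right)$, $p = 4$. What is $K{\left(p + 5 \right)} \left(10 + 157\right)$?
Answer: $\frac{167}{9} \approx 18.556$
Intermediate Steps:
$K{\left(b \right)} = -9 + b + \frac{1}{b}$ ($K{\left(b \right)} = -9 + \left(4 - 3\right) \left(1 \frac{1}{b} + b\right) = -9 + 1 \left(\frac{1}{b} + b\right) = -9 + 1 \left(b + \frac{1}{b}\right) = -9 + \left(b + \frac{1}{b}\right) = -9 + b + \frac{1}{b}$)
$K{\left(p + 5 \right)} \left(10 + 157\right) = \left(-9 + \left(4 + 5\right) + \frac{1}{4 + 5}\right) \left(10 + 157\right) = \left(-9 + 9 + \frac{1}{9}\right) 167 = \frac{1}{9} \cdot 167 = \frac{167}{9}$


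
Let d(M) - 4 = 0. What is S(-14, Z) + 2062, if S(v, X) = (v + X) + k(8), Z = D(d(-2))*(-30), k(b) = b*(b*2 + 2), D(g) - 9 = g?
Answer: 1802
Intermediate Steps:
d(M) = 4 (d(M) = 4 + 0 = 4)
D(g) = 9 + g
k(b) = b*(2 + 2*b) (k(b) = b*(2*b + 2) = b*(2 + 2*b))
Z = -390 (Z = (9 + 4)*(-30) = 13*(-30) = -390)
S(v, X) = 144 + X + v (S(v, X) = (v + X) + 2*8*(1 + 8) = (X + v) + 2*8*9 = (X + v) + 144 = 144 + X + v)
S(-14, Z) + 2062 = (144 - 390 - 14) + 2062 = -260 + 2062 = 1802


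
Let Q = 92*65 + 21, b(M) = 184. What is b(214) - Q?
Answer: -5817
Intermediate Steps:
Q = 6001 (Q = 5980 + 21 = 6001)
b(214) - Q = 184 - 1*6001 = 184 - 6001 = -5817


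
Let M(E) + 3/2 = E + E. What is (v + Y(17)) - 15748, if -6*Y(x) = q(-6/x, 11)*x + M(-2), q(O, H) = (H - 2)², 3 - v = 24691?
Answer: -487975/12 ≈ -40665.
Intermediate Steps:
v = -24688 (v = 3 - 1*24691 = 3 - 24691 = -24688)
q(O, H) = (-2 + H)²
M(E) = -3/2 + 2*E (M(E) = -3/2 + (E + E) = -3/2 + 2*E)
Y(x) = 11/12 - 27*x/2 (Y(x) = -((-2 + 11)²*x + (-3/2 + 2*(-2)))/6 = -(9²*x + (-3/2 - 4))/6 = -(81*x - 11/2)/6 = -(-11/2 + 81*x)/6 = 11/12 - 27*x/2)
(v + Y(17)) - 15748 = (-24688 + (11/12 - 27/2*17)) - 15748 = (-24688 + (11/12 - 459/2)) - 15748 = (-24688 - 2743/12) - 15748 = -298999/12 - 15748 = -487975/12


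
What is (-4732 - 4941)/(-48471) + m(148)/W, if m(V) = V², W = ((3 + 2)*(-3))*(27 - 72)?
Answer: 356079353/10905975 ≈ 32.650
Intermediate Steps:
W = 675 (W = (5*(-3))*(-45) = -15*(-45) = 675)
(-4732 - 4941)/(-48471) + m(148)/W = (-4732 - 4941)/(-48471) + 148²/675 = -9673*(-1/48471) + 21904*(1/675) = 9673/48471 + 21904/675 = 356079353/10905975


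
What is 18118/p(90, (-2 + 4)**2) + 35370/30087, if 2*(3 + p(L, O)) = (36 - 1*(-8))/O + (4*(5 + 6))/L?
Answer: 5452133370/825721 ≈ 6602.9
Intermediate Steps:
p(L, O) = -3 + 22/L + 22/O (p(L, O) = -3 + ((36 - 1*(-8))/O + (4*(5 + 6))/L)/2 = -3 + ((36 + 8)/O + (4*11)/L)/2 = -3 + (44/O + 44/L)/2 = -3 + (44/L + 44/O)/2 = -3 + (22/L + 22/O) = -3 + 22/L + 22/O)
18118/p(90, (-2 + 4)**2) + 35370/30087 = 18118/(-3 + 22/90 + 22/((-2 + 4)**2)) + 35370/30087 = 18118/(-3 + 22*(1/90) + 22/(2**2)) + 35370*(1/30087) = 18118/(-3 + 11/45 + 22/4) + 3930/3343 = 18118/(-3 + 11/45 + 22*(1/4)) + 3930/3343 = 18118/(-3 + 11/45 + 11/2) + 3930/3343 = 18118/(247/90) + 3930/3343 = 18118*(90/247) + 3930/3343 = 1630620/247 + 3930/3343 = 5452133370/825721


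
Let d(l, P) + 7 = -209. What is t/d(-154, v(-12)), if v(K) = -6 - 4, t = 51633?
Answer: -5737/24 ≈ -239.04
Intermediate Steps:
v(K) = -10
d(l, P) = -216 (d(l, P) = -7 - 209 = -216)
t/d(-154, v(-12)) = 51633/(-216) = 51633*(-1/216) = -5737/24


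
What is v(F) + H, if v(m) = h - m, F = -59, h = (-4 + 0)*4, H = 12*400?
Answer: 4843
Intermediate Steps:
H = 4800
h = -16 (h = -4*4 = -16)
v(m) = -16 - m
v(F) + H = (-16 - 1*(-59)) + 4800 = (-16 + 59) + 4800 = 43 + 4800 = 4843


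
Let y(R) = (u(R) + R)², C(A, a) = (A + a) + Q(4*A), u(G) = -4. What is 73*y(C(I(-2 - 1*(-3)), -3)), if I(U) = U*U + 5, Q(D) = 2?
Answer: 73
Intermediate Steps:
I(U) = 5 + U² (I(U) = U² + 5 = 5 + U²)
C(A, a) = 2 + A + a (C(A, a) = (A + a) + 2 = 2 + A + a)
y(R) = (-4 + R)²
73*y(C(I(-2 - 1*(-3)), -3)) = 73*(-4 + (2 + (5 + (-2 - 1*(-3))²) - 3))² = 73*(-4 + (2 + (5 + (-2 + 3)²) - 3))² = 73*(-4 + (2 + (5 + 1²) - 3))² = 73*(-4 + (2 + (5 + 1) - 3))² = 73*(-4 + (2 + 6 - 3))² = 73*(-4 + 5)² = 73*1² = 73*1 = 73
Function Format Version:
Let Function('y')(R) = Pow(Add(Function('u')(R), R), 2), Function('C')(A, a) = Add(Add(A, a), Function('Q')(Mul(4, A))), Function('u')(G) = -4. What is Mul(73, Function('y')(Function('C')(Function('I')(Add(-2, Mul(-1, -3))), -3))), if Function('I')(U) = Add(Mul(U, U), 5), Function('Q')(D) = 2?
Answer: 73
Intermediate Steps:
Function('I')(U) = Add(5, Pow(U, 2)) (Function('I')(U) = Add(Pow(U, 2), 5) = Add(5, Pow(U, 2)))
Function('C')(A, a) = Add(2, A, a) (Function('C')(A, a) = Add(Add(A, a), 2) = Add(2, A, a))
Function('y')(R) = Pow(Add(-4, R), 2)
Mul(73, Function('y')(Function('C')(Function('I')(Add(-2, Mul(-1, -3))), -3))) = Mul(73, Pow(Add(-4, Add(2, Add(5, Pow(Add(-2, Mul(-1, -3)), 2)), -3)), 2)) = Mul(73, Pow(Add(-4, Add(2, Add(5, Pow(Add(-2, 3), 2)), -3)), 2)) = Mul(73, Pow(Add(-4, Add(2, Add(5, Pow(1, 2)), -3)), 2)) = Mul(73, Pow(Add(-4, Add(2, Add(5, 1), -3)), 2)) = Mul(73, Pow(Add(-4, Add(2, 6, -3)), 2)) = Mul(73, Pow(Add(-4, 5), 2)) = Mul(73, Pow(1, 2)) = Mul(73, 1) = 73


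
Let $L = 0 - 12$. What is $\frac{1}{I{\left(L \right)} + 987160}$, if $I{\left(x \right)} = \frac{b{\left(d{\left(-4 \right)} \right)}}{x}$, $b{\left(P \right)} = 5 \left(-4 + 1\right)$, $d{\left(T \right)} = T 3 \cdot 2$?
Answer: $\frac{4}{3948645} \approx 1.013 \cdot 10^{-6}$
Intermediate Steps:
$L = -12$ ($L = 0 - 12 = -12$)
$d{\left(T \right)} = 6 T$ ($d{\left(T \right)} = 3 T 2 = 6 T$)
$b{\left(P \right)} = -15$ ($b{\left(P \right)} = 5 \left(-3\right) = -15$)
$I{\left(x \right)} = - \frac{15}{x}$
$\frac{1}{I{\left(L \right)} + 987160} = \frac{1}{- \frac{15}{-12} + 987160} = \frac{1}{\left(-15\right) \left(- \frac{1}{12}\right) + 987160} = \frac{1}{\frac{5}{4} + 987160} = \frac{1}{\frac{3948645}{4}} = \frac{4}{3948645}$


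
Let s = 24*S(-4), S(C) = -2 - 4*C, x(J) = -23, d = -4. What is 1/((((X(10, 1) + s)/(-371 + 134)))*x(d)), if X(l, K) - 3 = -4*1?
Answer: 237/7705 ≈ 0.030759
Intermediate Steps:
X(l, K) = -1 (X(l, K) = 3 - 4*1 = 3 - 4 = -1)
s = 336 (s = 24*(-2 - 4*(-4)) = 24*(-2 + 16) = 24*14 = 336)
1/((((X(10, 1) + s)/(-371 + 134)))*x(d)) = 1/(((-1 + 336)/(-371 + 134))*(-23)) = -1/23/(335/(-237)) = -1/23/(335*(-1/237)) = -1/23/(-335/237) = -237/335*(-1/23) = 237/7705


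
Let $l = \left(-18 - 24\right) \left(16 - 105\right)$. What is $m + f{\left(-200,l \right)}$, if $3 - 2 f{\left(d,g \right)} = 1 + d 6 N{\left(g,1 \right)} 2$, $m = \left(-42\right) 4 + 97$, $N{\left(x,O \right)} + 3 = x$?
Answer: $4481930$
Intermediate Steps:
$l = 3738$ ($l = \left(-42\right) \left(-89\right) = 3738$)
$N{\left(x,O \right)} = -3 + x$
$m = -71$ ($m = -168 + 97 = -71$)
$f{\left(d,g \right)} = 1 - 6 d \left(-3 + g\right)$ ($f{\left(d,g \right)} = \frac{3}{2} - \frac{1 + d 6 \left(-3 + g\right) 2}{2} = \frac{3}{2} - \frac{1 + 6 d \left(-3 + g\right) 2}{2} = \frac{3}{2} - \frac{1 + 12 d \left(-3 + g\right)}{2} = \frac{3}{2} - \left(\frac{1}{2} + 6 d \left(-3 + g\right)\right) = 1 - 6 d \left(-3 + g\right)$)
$m + f{\left(-200,l \right)} = -71 - \left(-1 - 1200 \left(-3 + 3738\right)\right) = -71 - \left(-1 - 4482000\right) = -71 + \left(1 + 4482000\right) = -71 + 4482001 = 4481930$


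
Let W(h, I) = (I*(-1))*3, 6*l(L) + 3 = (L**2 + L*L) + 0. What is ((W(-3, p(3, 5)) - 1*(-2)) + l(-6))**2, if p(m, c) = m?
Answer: 81/4 ≈ 20.250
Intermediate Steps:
l(L) = -1/2 + L**2/3 (l(L) = -1/2 + ((L**2 + L*L) + 0)/6 = -1/2 + ((L**2 + L**2) + 0)/6 = -1/2 + (2*L**2 + 0)/6 = -1/2 + (2*L**2)/6 = -1/2 + L**2/3)
W(h, I) = -3*I (W(h, I) = -I*3 = -3*I)
((W(-3, p(3, 5)) - 1*(-2)) + l(-6))**2 = ((-3*3 - 1*(-2)) + (-1/2 + (1/3)*(-6)**2))**2 = ((-9 + 2) + (-1/2 + (1/3)*36))**2 = (-7 + (-1/2 + 12))**2 = (-7 + 23/2)**2 = (9/2)**2 = 81/4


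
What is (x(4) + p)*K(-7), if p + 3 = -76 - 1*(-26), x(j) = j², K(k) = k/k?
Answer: -37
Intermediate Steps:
K(k) = 1
p = -53 (p = -3 + (-76 - 1*(-26)) = -3 + (-76 + 26) = -3 - 50 = -53)
(x(4) + p)*K(-7) = (4² - 53)*1 = (16 - 53)*1 = -37*1 = -37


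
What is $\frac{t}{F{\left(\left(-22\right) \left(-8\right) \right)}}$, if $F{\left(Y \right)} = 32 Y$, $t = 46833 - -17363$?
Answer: $\frac{1459}{128} \approx 11.398$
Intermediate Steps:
$t = 64196$ ($t = 46833 + 17363 = 64196$)
$\frac{t}{F{\left(\left(-22\right) \left(-8\right) \right)}} = \frac{64196}{32 \left(\left(-22\right) \left(-8\right)\right)} = \frac{64196}{32 \cdot 176} = \frac{64196}{5632} = 64196 \cdot \frac{1}{5632} = \frac{1459}{128}$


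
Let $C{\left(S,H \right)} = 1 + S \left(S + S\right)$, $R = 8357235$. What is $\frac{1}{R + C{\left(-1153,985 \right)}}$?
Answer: $\frac{1}{11016054} \approx 9.0777 \cdot 10^{-8}$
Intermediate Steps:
$C{\left(S,H \right)} = 1 + 2 S^{2}$ ($C{\left(S,H \right)} = 1 + S 2 S = 1 + 2 S^{2}$)
$\frac{1}{R + C{\left(-1153,985 \right)}} = \frac{1}{8357235 + \left(1 + 2 \left(-1153\right)^{2}\right)} = \frac{1}{8357235 + \left(1 + 2 \cdot 1329409\right)} = \frac{1}{8357235 + \left(1 + 2658818\right)} = \frac{1}{8357235 + 2658819} = \frac{1}{11016054}$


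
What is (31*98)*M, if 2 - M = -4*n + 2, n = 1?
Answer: 12152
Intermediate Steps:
M = 4 (M = 2 - (-4*1 + 2) = 2 - (-4 + 2) = 2 - 1*(-2) = 2 + 2 = 4)
(31*98)*M = (31*98)*4 = 3038*4 = 12152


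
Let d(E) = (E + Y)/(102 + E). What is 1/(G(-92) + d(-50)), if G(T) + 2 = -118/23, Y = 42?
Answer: -299/2178 ≈ -0.13728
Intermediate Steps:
d(E) = (42 + E)/(102 + E) (d(E) = (E + 42)/(102 + E) = (42 + E)/(102 + E))
G(T) = -164/23 (G(T) = -2 - 118/23 = -164/23)
1/(G(-92) + d(-50)) = 1/(-164/23 + (42 - 50)/(102 - 50)) = 1/(-164/23 - 8/52) = 1/(-164/23 + (1/52)*(-8)) = 1/(-164/23 - 2/13) = 1/(-2178/299) = -299/2178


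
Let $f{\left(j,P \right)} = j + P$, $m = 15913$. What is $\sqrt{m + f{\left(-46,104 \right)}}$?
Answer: $\sqrt{15971} \approx 126.38$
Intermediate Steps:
$f{\left(j,P \right)} = P + j$
$\sqrt{m + f{\left(-46,104 \right)}} = \sqrt{15913 + \left(104 - 46\right)} = \sqrt{15913 + 58} = \sqrt{15971}$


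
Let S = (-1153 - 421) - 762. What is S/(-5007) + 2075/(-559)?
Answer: -9083701/2798913 ≈ -3.2454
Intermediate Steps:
S = -2336 (S = -1574 - 762 = -2336)
S/(-5007) + 2075/(-559) = -2336/(-5007) + 2075/(-559) = -2336*(-1/5007) + 2075*(-1/559) = 2336/5007 - 2075/559 = -9083701/2798913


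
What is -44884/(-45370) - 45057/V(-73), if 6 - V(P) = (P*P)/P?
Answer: -1020345127/1792115 ≈ -569.35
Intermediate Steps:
V(P) = 6 - P (V(P) = 6 - P*P/P = 6 - P**2/P = 6 - P)
-44884/(-45370) - 45057/V(-73) = -44884/(-45370) - 45057/(6 - 1*(-73)) = -44884*(-1/45370) - 45057/(6 + 73) = 22442/22685 - 45057/79 = -1020345127/1792115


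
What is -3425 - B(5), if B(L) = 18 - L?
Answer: -3438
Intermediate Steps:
-3425 - B(5) = -3425 - (18 - 1*5) = -3425 - (18 - 5) = -3425 - 1*13 = -3425 - 13 = -3438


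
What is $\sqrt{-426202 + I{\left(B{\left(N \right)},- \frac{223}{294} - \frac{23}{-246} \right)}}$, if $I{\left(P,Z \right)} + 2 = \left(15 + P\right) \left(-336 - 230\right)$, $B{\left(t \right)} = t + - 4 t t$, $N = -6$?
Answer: $3 i \sqrt{38866} \approx 591.43 i$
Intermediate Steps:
$B{\left(t \right)} = t - 4 t^{2}$
$I{\left(P,Z \right)} = -8492 - 566 P$ ($I{\left(P,Z \right)} = -2 + \left(15 + P\right) \left(-336 - 230\right) = -2 + \left(15 + P\right) \left(-566\right) = -2 - \left(8490 + 566 P\right) = -8492 - 566 P$)
$\sqrt{-426202 + I{\left(B{\left(N \right)},- \frac{223}{294} - \frac{23}{-246} \right)}} = \sqrt{-426202 - \left(8492 + 566 \left(- 6 \left(1 - -24\right)\right)\right)} = \sqrt{-426202 - \left(8492 + 566 \left(- 6 \left(1 + 24\right)\right)\right)} = \sqrt{-426202 - \left(8492 + 566 \left(\left(-6\right) 25\right)\right)} = \sqrt{-426202 - -76408} = \sqrt{-426202 + \left(-8492 + 84900\right)} = \sqrt{-426202 + 76408} = \sqrt{-349794} = 3 i \sqrt{38866}$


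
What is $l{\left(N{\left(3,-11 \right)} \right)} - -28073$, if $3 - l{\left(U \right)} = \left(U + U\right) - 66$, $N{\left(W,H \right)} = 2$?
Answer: $28138$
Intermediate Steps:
$l{\left(U \right)} = 69 - 2 U$ ($l{\left(U \right)} = 3 - \left(\left(U + U\right) - 66\right) = 3 - \left(2 U - 66\right) = 3 - \left(-66 + 2 U\right) = 69 - 2 U$)
$l{\left(N{\left(3,-11 \right)} \right)} - -28073 = \left(69 - 4\right) - -28073 = \left(69 - 4\right) + 28073 = 65 + 28073 = 28138$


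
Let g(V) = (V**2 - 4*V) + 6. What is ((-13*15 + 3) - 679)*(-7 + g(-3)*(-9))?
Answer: 217750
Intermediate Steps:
g(V) = 6 + V**2 - 4*V
((-13*15 + 3) - 679)*(-7 + g(-3)*(-9)) = ((-13*15 + 3) - 679)*(-7 + (6 + (-3)**2 - 4*(-3))*(-9)) = ((-195 + 3) - 679)*(-7 + (6 + 9 + 12)*(-9)) = (-192 - 679)*(-7 + 27*(-9)) = -871*(-7 - 243) = -871*(-250) = 217750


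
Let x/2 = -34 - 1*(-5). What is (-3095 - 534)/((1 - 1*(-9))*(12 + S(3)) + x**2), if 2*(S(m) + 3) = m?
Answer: -3629/3469 ≈ -1.0461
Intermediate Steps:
x = -58 (x = 2*(-34 - 1*(-5)) = 2*(-34 + 5) = 2*(-29) = -58)
S(m) = -3 + m/2
(-3095 - 534)/((1 - 1*(-9))*(12 + S(3)) + x**2) = (-3095 - 534)/((1 - 1*(-9))*(12 + (-3 + (1/2)*3)) + (-58)**2) = -3629/((1 + 9)*(12 + (-3 + 3/2)) + 3364) = -3629/(10*(12 - 3/2) + 3364) = -3629/(10*(21/2) + 3364) = -3629/(105 + 3364) = -3629/3469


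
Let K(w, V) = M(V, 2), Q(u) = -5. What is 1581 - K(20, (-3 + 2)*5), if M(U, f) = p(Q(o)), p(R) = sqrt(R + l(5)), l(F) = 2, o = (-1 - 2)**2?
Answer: 1581 - I*sqrt(3) ≈ 1581.0 - 1.732*I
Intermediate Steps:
o = 9 (o = (-3)**2 = 9)
p(R) = sqrt(2 + R) (p(R) = sqrt(R + 2) = sqrt(2 + R))
M(U, f) = I*sqrt(3) (M(U, f) = sqrt(2 - 5) = sqrt(-3) = I*sqrt(3))
K(w, V) = I*sqrt(3)
1581 - K(20, (-3 + 2)*5) = 1581 - I*sqrt(3)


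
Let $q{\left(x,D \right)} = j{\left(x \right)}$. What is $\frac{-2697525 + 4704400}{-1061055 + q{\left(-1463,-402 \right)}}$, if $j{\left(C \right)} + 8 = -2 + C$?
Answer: $- \frac{2006875}{1062528} \approx -1.8888$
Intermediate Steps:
$j{\left(C \right)} = -10 + C$ ($j{\left(C \right)} = -8 + \left(-2 + C\right) = -10 + C$)
$q{\left(x,D \right)} = -10 + x$
$\frac{-2697525 + 4704400}{-1061055 + q{\left(-1463,-402 \right)}} = \frac{-2697525 + 4704400}{-1061055 - 1473} = \frac{2006875}{-1061055 - 1473} = \frac{2006875}{-1062528} = 2006875 \left(- \frac{1}{1062528}\right) = - \frac{2006875}{1062528}$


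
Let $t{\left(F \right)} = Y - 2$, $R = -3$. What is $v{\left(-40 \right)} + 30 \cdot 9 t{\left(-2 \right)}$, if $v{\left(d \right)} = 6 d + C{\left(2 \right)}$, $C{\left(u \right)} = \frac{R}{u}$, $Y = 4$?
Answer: $\frac{597}{2} \approx 298.5$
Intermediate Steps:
$C{\left(u \right)} = - \frac{3}{u}$
$t{\left(F \right)} = 2$ ($t{\left(F \right)} = 4 - 2 = 2$)
$v{\left(d \right)} = - \frac{3}{2} + 6 d$ ($v{\left(d \right)} = 6 d - \frac{3}{2} = - \frac{3}{2} + 6 d$)
$v{\left(-40 \right)} + 30 \cdot 9 t{\left(-2 \right)} = \left(- \frac{3}{2} + 6 \left(-40\right)\right) + 30 \cdot 9 \cdot 2 = \left(- \frac{3}{2} - 240\right) + 270 \cdot 2 = - \frac{483}{2} + 540 = \frac{597}{2}$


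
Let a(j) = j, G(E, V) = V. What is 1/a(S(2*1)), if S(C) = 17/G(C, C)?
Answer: 2/17 ≈ 0.11765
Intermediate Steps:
S(C) = 17/C
1/a(S(2*1)) = 1/(17/((2*1))) = 1/(17/2) = 2/17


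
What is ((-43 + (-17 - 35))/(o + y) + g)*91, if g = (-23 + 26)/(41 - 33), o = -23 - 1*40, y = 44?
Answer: 3913/8 ≈ 489.13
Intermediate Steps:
o = -63 (o = -23 - 40 = -63)
g = 3/8 ≈ 0.37500
((-43 + (-17 - 35))/(o + y) + g)*91 = ((-43 + (-17 - 35))/(-63 + 44) + 3/8)*91 = ((-43 - 52)/(-19) + 3/8)*91 = (-95*(-1/19) + 3/8)*91 = (5 + 3/8)*91 = (43/8)*91 = 3913/8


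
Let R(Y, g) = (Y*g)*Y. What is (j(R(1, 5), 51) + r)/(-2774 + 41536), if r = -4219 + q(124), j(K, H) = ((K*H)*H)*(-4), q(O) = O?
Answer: -56115/38762 ≈ -1.4477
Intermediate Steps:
R(Y, g) = g*Y**2
j(K, H) = -4*K*H**2 (j(K, H) = ((H*K)*H)*(-4) = (K*H**2)*(-4) = -4*K*H**2)
r = -4095 (r = -4219 + 124 = -4095)
(j(R(1, 5), 51) + r)/(-2774 + 41536) = (-4*5*1**2*51**2 - 4095)/(-2774 + 41536) = (-4*5*1*2601 - 4095)/38762 = (-4*5*2601 - 4095)*(1/38762) = (-52020 - 4095)*(1/38762) = -56115*1/38762 = -56115/38762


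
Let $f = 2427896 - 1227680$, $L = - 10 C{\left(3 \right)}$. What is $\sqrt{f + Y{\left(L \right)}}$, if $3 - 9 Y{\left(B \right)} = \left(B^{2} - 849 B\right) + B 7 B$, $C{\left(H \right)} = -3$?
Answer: $\frac{\sqrt{10820217}}{3} \approx 1096.5$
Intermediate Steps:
$L = 30$ ($L = \left(-10\right) \left(-3\right) = 30$)
$Y{\left(B \right)} = \frac{1}{3} - \frac{8 B^{2}}{9} + \frac{283 B}{3}$ ($Y{\left(B \right)} = \frac{1}{3} - \frac{\left(B^{2} - 849 B\right) + B 7 B}{9} = \frac{1}{3} - \frac{\left(B^{2} - 849 B\right) + 7 B B}{9} = \frac{1}{3} - \frac{\left(B^{2} - 849 B\right) + 7 B^{2}}{9} = \frac{1}{3} - \frac{- 849 B + 8 B^{2}}{9} = \frac{1}{3} - \left(- \frac{283 B}{3} + \frac{8 B^{2}}{9}\right) = \frac{1}{3} - \frac{8 B^{2}}{9} + \frac{283 B}{3}$)
$f = 1200216$
$\sqrt{f + Y{\left(L \right)}} = \sqrt{1200216 + \left(\frac{1}{3} - \frac{8 \cdot 30^{2}}{9} + \frac{283}{3} \cdot 30\right)} = \sqrt{1200216 + \left(\frac{1}{3} - 800 + 2830\right)} = \sqrt{1200216 + \frac{6091}{3}} = \sqrt{\frac{3606739}{3}} = \frac{\sqrt{10820217}}{3}$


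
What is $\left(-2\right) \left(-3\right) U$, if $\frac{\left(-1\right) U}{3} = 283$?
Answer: $-5094$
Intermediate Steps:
$U = -849$ ($U = \left(-3\right) 283 = -849$)
$\left(-2\right) \left(-3\right) U = \left(-2\right) \left(-3\right) \left(-849\right) = 6 \left(-849\right) = -5094$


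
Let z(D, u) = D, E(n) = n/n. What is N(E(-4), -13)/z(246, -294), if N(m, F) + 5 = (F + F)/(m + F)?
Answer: -17/1476 ≈ -0.011518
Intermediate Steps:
E(n) = 1
N(m, F) = -5 + 2*F/(F + m) (N(m, F) = -5 + (F + F)/(m + F) = -5 + (2*F)/(F + m) = -5 + 2*F/(F + m))
N(E(-4), -13)/z(246, -294) = ((-5*1 - 3*(-13))/(-13 + 1))/246 = ((-5 + 39)/(-12))*(1/246) = -1/12*34*(1/246) = -17/6*1/246 = -17/1476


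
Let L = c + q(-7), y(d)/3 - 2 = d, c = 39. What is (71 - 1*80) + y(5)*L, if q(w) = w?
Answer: 663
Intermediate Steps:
y(d) = 6 + 3*d
L = 32 (L = 39 - 7 = 32)
(71 - 1*80) + y(5)*L = (71 - 1*80) + (6 + 3*5)*32 = (71 - 80) + (6 + 15)*32 = -9 + 21*32 = -9 + 672 = 663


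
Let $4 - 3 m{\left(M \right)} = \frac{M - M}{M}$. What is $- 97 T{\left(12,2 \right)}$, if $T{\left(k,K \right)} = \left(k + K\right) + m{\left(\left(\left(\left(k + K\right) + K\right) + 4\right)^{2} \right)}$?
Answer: $- \frac{4462}{3} \approx -1487.3$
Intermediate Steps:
$m{\left(M \right)} = \frac{4}{3}$ ($m{\left(M \right)} = \frac{4}{3} - \frac{\left(M - M\right) \frac{1}{M}}{3} = \frac{4}{3} - \frac{0 \frac{1}{M}}{3} = \frac{4}{3} - 0 = \frac{4}{3} + 0 = \frac{4}{3}$)
$T{\left(k,K \right)} = \frac{4}{3} + K + k$ ($T{\left(k,K \right)} = \left(k + K\right) + \frac{4}{3} = \left(K + k\right) + \frac{4}{3} = \frac{4}{3} + K + k$)
$- 97 T{\left(12,2 \right)} = - 97 \left(\frac{4}{3} + 2 + 12\right) = \left(-97\right) \frac{46}{3} = - \frac{4462}{3}$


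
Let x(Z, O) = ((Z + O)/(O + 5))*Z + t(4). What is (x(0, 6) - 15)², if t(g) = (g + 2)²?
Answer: 441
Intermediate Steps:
t(g) = (2 + g)²
x(Z, O) = 36 + Z*(O + Z)/(5 + O) (x(Z, O) = ((Z + O)/(O + 5))*Z + (2 + 4)² = ((O + Z)/(5 + O))*Z + 6² = ((O + Z)/(5 + O))*Z + 36 = Z*(O + Z)/(5 + O) + 36 = 36 + Z*(O + Z)/(5 + O))
(x(0, 6) - 15)² = ((180 + 0² + 36*6 + 6*0)/(5 + 6) - 15)² = ((180 + 0 + 216 + 0)/11 - 15)² = ((1/11)*396 - 15)² = (36 - 15)² = 21² = 441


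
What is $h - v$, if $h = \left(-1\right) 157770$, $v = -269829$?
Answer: $112059$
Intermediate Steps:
$h = -157770$
$h - v = -157770 - -269829 = -157770 + 269829 = 112059$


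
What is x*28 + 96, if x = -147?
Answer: -4020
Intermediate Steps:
x*28 + 96 = -147*28 + 96 = -4116 + 96 = -4020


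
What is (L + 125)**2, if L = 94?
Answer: 47961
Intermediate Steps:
(L + 125)**2 = (94 + 125)**2 = 219**2 = 47961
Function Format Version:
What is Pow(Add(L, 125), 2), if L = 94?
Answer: 47961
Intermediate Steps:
Pow(Add(L, 125), 2) = Pow(Add(94, 125), 2) = Pow(219, 2) = 47961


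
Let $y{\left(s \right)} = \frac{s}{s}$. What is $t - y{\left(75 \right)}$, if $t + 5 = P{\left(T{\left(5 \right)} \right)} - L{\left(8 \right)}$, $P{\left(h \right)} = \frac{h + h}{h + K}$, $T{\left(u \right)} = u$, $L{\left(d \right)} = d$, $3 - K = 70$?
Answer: $- \frac{439}{31} \approx -14.161$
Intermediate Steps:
$K = -67$ ($K = 3 - 70 = -67$)
$y{\left(s \right)} = 1$
$P{\left(h \right)} = \frac{2 h}{-67 + h}$ ($P{\left(h \right)} = \frac{h + h}{h - 67} = \frac{2 h}{-67 + h}$)
$t = - \frac{408}{31}$ ($t = -5 + \left(2 \cdot 5 \frac{1}{-67 + 5} - 8\right) = -5 - \left(8 - \frac{10}{-62}\right) = -5 - \left(8 - - \frac{5}{31}\right) = -5 - \frac{253}{31} = - \frac{408}{31} \approx -13.161$)
$t - y{\left(75 \right)} = - \frac{408}{31} - 1 = - \frac{439}{31}$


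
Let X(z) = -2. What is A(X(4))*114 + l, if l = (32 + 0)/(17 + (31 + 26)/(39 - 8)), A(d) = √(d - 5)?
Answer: 124/73 + 114*I*√7 ≈ 1.6986 + 301.62*I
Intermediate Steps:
A(d) = √(-5 + d)
l = 124/73 (l = 32/(17 + 57/31) = 32/(584/31) = 32*(31/584) = 124/73 ≈ 1.6986)
A(X(4))*114 + l = √(-5 - 2)*114 + 124/73 = √(-7)*114 + 124/73 = (I*√7)*114 + 124/73 = 114*I*√7 + 124/73 = 124/73 + 114*I*√7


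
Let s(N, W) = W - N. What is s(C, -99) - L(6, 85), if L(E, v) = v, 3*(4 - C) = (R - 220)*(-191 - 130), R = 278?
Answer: -6394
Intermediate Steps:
C = 6210 (C = 4 - (278 - 220)*(-191 - 130)/3 = 4 - 58*(-321)/3 = 4 - ⅓*(-18618) = 4 + 6206 = 6210)
s(C, -99) - L(6, 85) = (-99 - 1*6210) - 1*85 = (-99 - 6210) - 85 = -6309 - 85 = -6394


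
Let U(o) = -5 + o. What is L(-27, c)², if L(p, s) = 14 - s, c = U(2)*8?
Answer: 1444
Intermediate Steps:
c = -24 (c = (-5 + 2)*8 = -3*8 = -24)
L(-27, c)² = (14 - 1*(-24))² = (14 + 24)² = 38² = 1444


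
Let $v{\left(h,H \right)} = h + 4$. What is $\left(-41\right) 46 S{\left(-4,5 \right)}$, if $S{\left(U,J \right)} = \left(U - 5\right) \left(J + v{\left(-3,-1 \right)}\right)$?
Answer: $101844$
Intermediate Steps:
$v{\left(h,H \right)} = 4 + h$
$S{\left(U,J \right)} = \left(1 + J\right) \left(-5 + U\right)$ ($S{\left(U,J \right)} = \left(U - 5\right) \left(J + \left(4 - 3\right)\right) = \left(-5 + U\right) \left(J + 1\right) = \left(-5 + U\right) \left(1 + J\right) = \left(1 + J\right) \left(-5 + U\right)$)
$\left(-41\right) 46 S{\left(-4,5 \right)} = \left(-41\right) 46 \left(-5 - 4 - 25 + 5 \left(-4\right)\right) = - 1886 \left(-5 - 4 - 25 - 20\right) = \left(-1886\right) \left(-54\right) = 101844$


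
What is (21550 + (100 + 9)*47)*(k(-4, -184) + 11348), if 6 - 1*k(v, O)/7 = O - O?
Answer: 303805470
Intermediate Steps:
k(v, O) = 42 (k(v, O) = 42 - 7*(O - O) = 42 - 7*0 = 42 + 0 = 42)
(21550 + (100 + 9)*47)*(k(-4, -184) + 11348) = (21550 + (100 + 9)*47)*(42 + 11348) = (21550 + 109*47)*11390 = (21550 + 5123)*11390 = 26673*11390 = 303805470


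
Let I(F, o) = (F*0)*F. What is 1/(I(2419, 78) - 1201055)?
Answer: -1/1201055 ≈ -8.3260e-7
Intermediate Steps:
I(F, o) = 0 (I(F, o) = 0*F = 0)
1/(I(2419, 78) - 1201055) = 1/(0 - 1201055) = 1/(-1201055) = -1/1201055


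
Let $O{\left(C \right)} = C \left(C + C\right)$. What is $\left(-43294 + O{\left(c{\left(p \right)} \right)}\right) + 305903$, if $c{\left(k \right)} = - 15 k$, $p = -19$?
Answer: $425059$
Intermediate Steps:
$O{\left(C \right)} = 2 C^{2}$ ($O{\left(C \right)} = C 2 C = 2 C^{2}$)
$\left(-43294 + O{\left(c{\left(p \right)} \right)}\right) + 305903 = \left(-43294 + 2 \left(\left(-15\right) \left(-19\right)\right)^{2}\right) + 305903 = \left(-43294 + 2 \cdot 285^{2}\right) + 305903 = \left(-43294 + 2 \cdot 81225\right) + 305903 = \left(-43294 + 162450\right) + 305903 = 119156 + 305903 = 425059$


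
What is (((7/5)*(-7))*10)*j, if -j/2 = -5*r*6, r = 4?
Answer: -23520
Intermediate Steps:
j = 240 (j = -2*(-5*4)*6 = -(-40)*6 = -2*(-120) = 240)
(((7/5)*(-7))*10)*j = (((7/5)*(-7))*10)*240 = -49/5*10*240 = -98*240 = -23520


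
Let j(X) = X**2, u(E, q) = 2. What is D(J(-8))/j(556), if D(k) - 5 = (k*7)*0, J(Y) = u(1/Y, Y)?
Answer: 5/309136 ≈ 1.6174e-5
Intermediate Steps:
J(Y) = 2
D(k) = 5 (D(k) = 5 + (k*7)*0 = 5 + (7*k)*0 = 5 + 0 = 5)
D(J(-8))/j(556) = 5/(556**2) = 5/309136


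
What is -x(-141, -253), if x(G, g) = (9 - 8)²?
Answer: -1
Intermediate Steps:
x(G, g) = 1 (x(G, g) = 1² = 1)
-x(-141, -253) = -1*1 = -1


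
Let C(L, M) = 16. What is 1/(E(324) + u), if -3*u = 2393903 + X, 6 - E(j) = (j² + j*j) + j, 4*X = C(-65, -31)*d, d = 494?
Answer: -3/3026689 ≈ -9.9118e-7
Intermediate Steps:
X = 1976 (X = (16*494)/4 = (¼)*7904 = 1976)
E(j) = 6 - j - 2*j² (E(j) = 6 - ((j² + j*j) + j) = 6 - ((j² + j²) + j) = 6 - (2*j² + j) = 6 - (j + 2*j²) = 6 + (-j - 2*j²) = 6 - j - 2*j²)
u = -2395879/3 (u = -(2393903 + 1976)/3 = -⅓*2395879 = -2395879/3 ≈ -7.9863e+5)
1/(E(324) + u) = 1/((6 - 1*324 - 2*324²) - 2395879/3) = 1/((6 - 324 - 2*104976) - 2395879/3) = 1/((6 - 324 - 209952) - 2395879/3) = 1/(-210270 - 2395879/3) = 1/(-3026689/3) = -3/3026689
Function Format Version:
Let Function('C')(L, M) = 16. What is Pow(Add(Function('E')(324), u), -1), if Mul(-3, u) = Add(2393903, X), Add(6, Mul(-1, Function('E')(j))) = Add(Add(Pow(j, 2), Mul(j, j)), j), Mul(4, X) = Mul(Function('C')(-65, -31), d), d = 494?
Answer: Rational(-3, 3026689) ≈ -9.9118e-7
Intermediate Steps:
X = 1976 (X = Mul(Rational(1, 4), Mul(16, 494)) = Mul(Rational(1, 4), 7904) = 1976)
Function('E')(j) = Add(6, Mul(-1, j), Mul(-2, Pow(j, 2))) (Function('E')(j) = Add(6, Mul(-1, Add(Add(Pow(j, 2), Mul(j, j)), j))) = Add(6, Mul(-1, Add(Add(Pow(j, 2), Pow(j, 2)), j))) = Add(6, Mul(-1, Add(Mul(2, Pow(j, 2)), j))) = Add(6, Mul(-1, Add(j, Mul(2, Pow(j, 2))))) = Add(6, Add(Mul(-1, j), Mul(-2, Pow(j, 2)))) = Add(6, Mul(-1, j), Mul(-2, Pow(j, 2))))
u = Rational(-2395879, 3) (u = Mul(Rational(-1, 3), Add(2393903, 1976)) = Mul(Rational(-1, 3), 2395879) = Rational(-2395879, 3) ≈ -7.9863e+5)
Pow(Add(Function('E')(324), u), -1) = Pow(Add(Add(6, Mul(-1, 324), Mul(-2, Pow(324, 2))), Rational(-2395879, 3)), -1) = Pow(Add(Add(6, -324, Mul(-2, 104976)), Rational(-2395879, 3)), -1) = Pow(Add(Add(6, -324, -209952), Rational(-2395879, 3)), -1) = Pow(Add(-210270, Rational(-2395879, 3)), -1) = Pow(Rational(-3026689, 3), -1) = Rational(-3, 3026689)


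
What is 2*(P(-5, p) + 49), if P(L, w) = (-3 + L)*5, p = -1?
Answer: 18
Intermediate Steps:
P(L, w) = -15 + 5*L
2*(P(-5, p) + 49) = 2*((-15 + 5*(-5)) + 49) = 2*((-15 - 25) + 49) = 2*(-40 + 49) = 2*9 = 18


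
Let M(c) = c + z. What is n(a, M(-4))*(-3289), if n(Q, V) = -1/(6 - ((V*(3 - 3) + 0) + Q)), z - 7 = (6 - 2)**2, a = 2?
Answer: 3289/4 ≈ 822.25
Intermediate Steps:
z = 23 (z = 7 + (6 - 2)**2 = 7 + 4**2 = 7 + 16 = 23)
M(c) = 23 + c (M(c) = c + 23 = 23 + c)
n(Q, V) = -1/(6 - Q) (n(Q, V) = -1/(6 - ((V*0 + 0) + Q)) = -1/(6 - ((0 + 0) + Q)) = -1/(6 - (0 + Q)) = -1/(6 - Q))
n(a, M(-4))*(-3289) = -3289/(-6 + 2) = -3289/(-4) = -1/4*(-3289) = 3289/4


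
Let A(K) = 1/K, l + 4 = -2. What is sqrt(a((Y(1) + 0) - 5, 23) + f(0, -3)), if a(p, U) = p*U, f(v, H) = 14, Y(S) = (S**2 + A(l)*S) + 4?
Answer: sqrt(366)/6 ≈ 3.1885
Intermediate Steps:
l = -6 (l = -4 - 2 = -6)
Y(S) = 4 + S**2 - S/6 (Y(S) = (S**2 + S/(-6)) + 4 = (S**2 - S/6) + 4 = 4 + S**2 - S/6)
a(p, U) = U*p
sqrt(a((Y(1) + 0) - 5, 23) + f(0, -3)) = sqrt(23*(((4 + 1**2 - 1/6*1) + 0) - 5) + 14) = sqrt(23*(((4 + 1 - 1/6) + 0) - 5) + 14) = sqrt(23*((29/6 + 0) - 5) + 14) = sqrt(23*(29/6 - 5) + 14) = sqrt(23*(-1/6) + 14) = sqrt(-23/6 + 14) = sqrt(61/6) = sqrt(366)/6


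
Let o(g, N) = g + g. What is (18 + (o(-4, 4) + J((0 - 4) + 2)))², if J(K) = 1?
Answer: 121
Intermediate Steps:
o(g, N) = 2*g
(18 + (o(-4, 4) + J((0 - 4) + 2)))² = (18 + (2*(-4) + 1))² = (18 + (-8 + 1))² = (18 - 7)² = 11² = 121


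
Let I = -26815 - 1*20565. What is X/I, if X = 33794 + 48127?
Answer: -81921/47380 ≈ -1.7290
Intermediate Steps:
I = -47380 (I = -26815 - 20565 = -47380)
X = 81921
X/I = 81921/(-47380) = 81921*(-1/47380) = -81921/47380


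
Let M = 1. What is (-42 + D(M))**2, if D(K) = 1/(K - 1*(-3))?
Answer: 27889/16 ≈ 1743.1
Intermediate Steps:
D(K) = 1/(3 + K) (D(K) = 1/(K + 3) = 1/(3 + K))
(-42 + D(M))**2 = (-42 + 1/(3 + 1))**2 = (-42 + 1/4)**2 = (-167/4)**2 = 27889/16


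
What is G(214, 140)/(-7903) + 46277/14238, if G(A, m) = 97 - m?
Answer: 52334195/16074702 ≈ 3.2557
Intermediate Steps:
G(214, 140)/(-7903) + 46277/14238 = (97 - 1*140)/(-7903) + 46277/14238 = (97 - 140)*(-1/7903) + 46277*(1/14238) = -43*(-1/7903) + 6611/2034 = 43/7903 + 6611/2034 = 52334195/16074702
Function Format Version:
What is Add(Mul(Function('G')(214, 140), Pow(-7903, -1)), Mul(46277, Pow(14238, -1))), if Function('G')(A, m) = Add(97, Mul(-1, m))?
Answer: Rational(52334195, 16074702) ≈ 3.2557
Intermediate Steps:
Add(Mul(Function('G')(214, 140), Pow(-7903, -1)), Mul(46277, Pow(14238, -1))) = Add(Mul(Add(97, Mul(-1, 140)), Pow(-7903, -1)), Mul(46277, Pow(14238, -1))) = Add(Mul(Add(97, -140), Rational(-1, 7903)), Mul(46277, Rational(1, 14238))) = Add(Mul(-43, Rational(-1, 7903)), Rational(6611, 2034)) = Add(Rational(43, 7903), Rational(6611, 2034)) = Rational(52334195, 16074702)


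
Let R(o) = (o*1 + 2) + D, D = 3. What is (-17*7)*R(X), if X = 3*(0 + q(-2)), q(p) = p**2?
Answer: -2023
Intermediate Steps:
X = 12 (X = 3*(0 + (-2)**2) = 3*(0 + 4) = 3*4 = 12)
R(o) = 5 + o (R(o) = (o*1 + 2) + 3 = (o + 2) + 3 = (2 + o) + 3 = 5 + o)
(-17*7)*R(X) = (-17*7)*(5 + 12) = -119*17 = -2023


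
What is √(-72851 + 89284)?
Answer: √16433 ≈ 128.19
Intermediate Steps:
√(-72851 + 89284) = √16433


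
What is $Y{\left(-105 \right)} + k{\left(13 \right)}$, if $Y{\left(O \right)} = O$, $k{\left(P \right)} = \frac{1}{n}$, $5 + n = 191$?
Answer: $- \frac{19529}{186} \approx -104.99$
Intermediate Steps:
$n = 186$ ($n = -5 + 191 = 186$)
$k{\left(P \right)} = \frac{1}{186}$
$Y{\left(-105 \right)} + k{\left(13 \right)} = -105 + \frac{1}{186} = - \frac{19529}{186}$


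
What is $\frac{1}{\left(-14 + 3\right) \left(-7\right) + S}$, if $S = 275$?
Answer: $\frac{1}{352} \approx 0.0028409$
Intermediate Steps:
$\frac{1}{\left(-14 + 3\right) \left(-7\right) + S} = \frac{1}{\left(-14 + 3\right) \left(-7\right) + 275} = \frac{1}{\left(-11\right) \left(-7\right) + 275} = \frac{1}{77 + 275} = \frac{1}{352}$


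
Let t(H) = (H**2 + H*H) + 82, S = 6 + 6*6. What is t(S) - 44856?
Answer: -41246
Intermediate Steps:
S = 42 (S = 6 + 36 = 42)
t(H) = 82 + 2*H**2 (t(H) = (H**2 + H**2) + 82 = 2*H**2 + 82 = 82 + 2*H**2)
t(S) - 44856 = (82 + 2*42**2) - 44856 = (82 + 2*1764) - 44856 = (82 + 3528) - 44856 = 3610 - 44856 = -41246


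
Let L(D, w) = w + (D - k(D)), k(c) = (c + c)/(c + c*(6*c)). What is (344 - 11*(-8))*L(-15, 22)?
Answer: 270000/89 ≈ 3033.7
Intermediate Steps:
k(c) = 2*c/(c + 6*c²) (k(c) = (2*c)/(c + 6*c²) = 2*c/(c + 6*c²))
L(D, w) = D + w - 2/(1 + 6*D) (L(D, w) = w + (D - 2/(1 + 6*D)) = D + w - 2/(1 + 6*D))
(344 - 11*(-8))*L(-15, 22) = (344 - 11*(-8))*((-2 + (1 + 6*(-15))*(-15 + 22))/(1 + 6*(-15))) = (344 + 88)*((-2 + (1 - 90)*7)/(1 - 90)) = 432*((-2 - 89*7)/(-89)) = 432*(-(-2 - 623)/89) = 432*(-1/89*(-625)) = 432*(625/89) = 270000/89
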